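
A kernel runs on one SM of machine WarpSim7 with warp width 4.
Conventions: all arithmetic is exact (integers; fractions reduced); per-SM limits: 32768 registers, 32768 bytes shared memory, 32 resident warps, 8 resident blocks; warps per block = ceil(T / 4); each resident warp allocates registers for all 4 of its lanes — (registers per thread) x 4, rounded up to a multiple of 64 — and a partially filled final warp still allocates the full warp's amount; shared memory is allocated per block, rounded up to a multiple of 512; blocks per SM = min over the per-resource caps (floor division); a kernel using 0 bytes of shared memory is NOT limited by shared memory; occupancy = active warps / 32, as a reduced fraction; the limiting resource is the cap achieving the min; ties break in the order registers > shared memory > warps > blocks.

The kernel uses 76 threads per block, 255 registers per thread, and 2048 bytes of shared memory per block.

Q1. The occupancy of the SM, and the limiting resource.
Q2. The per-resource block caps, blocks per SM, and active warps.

Answer: occupancy 19/32, limited by registers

registers: 1 block
shared memory: 16 blocks
warps: 1 block
blocks: 8 blocks

Answer: 1 block, 19 active warps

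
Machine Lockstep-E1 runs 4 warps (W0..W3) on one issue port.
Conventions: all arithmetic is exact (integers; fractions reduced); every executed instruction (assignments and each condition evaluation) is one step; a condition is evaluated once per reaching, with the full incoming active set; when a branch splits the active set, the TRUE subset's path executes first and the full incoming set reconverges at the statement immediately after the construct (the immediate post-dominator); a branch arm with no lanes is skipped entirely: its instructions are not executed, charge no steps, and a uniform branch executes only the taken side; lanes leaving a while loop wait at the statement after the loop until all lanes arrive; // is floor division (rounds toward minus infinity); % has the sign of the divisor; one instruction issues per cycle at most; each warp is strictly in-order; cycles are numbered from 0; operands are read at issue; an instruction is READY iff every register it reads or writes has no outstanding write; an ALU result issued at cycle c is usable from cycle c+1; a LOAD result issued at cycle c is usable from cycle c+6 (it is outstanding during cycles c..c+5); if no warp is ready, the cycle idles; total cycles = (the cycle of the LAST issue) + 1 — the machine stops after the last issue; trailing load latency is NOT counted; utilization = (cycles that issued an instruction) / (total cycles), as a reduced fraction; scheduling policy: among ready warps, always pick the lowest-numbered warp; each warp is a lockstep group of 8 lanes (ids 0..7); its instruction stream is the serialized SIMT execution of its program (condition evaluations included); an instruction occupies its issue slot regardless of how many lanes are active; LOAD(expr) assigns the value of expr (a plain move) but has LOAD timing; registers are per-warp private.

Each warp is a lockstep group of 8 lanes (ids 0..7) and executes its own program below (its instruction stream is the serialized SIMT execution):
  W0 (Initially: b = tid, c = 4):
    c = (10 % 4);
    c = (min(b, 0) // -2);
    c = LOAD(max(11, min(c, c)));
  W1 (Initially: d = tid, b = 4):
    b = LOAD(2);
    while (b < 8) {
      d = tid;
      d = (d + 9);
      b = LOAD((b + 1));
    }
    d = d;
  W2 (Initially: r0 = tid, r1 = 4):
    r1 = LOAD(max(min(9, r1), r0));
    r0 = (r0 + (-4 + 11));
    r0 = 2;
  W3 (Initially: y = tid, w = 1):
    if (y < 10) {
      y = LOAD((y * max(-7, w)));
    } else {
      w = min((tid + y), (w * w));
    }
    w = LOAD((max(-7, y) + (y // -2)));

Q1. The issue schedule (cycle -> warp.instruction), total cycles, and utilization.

cycle 0: W0.I0
cycle 1: W0.I1
cycle 2: W0.I2
cycle 3: W1.I0
cycle 4: W2.I0
cycle 5: W2.I1
cycle 6: W2.I2
cycle 7: W3.I0
cycle 8: W3.I1
cycle 9: W1.I1
cycle 10: W1.I2
cycle 11: W1.I3
cycle 12: W1.I4
cycle 13: idle
cycle 14: W3.I2
cycle 15: idle
cycle 16: idle
cycle 17: idle
cycle 18: W1.I5
cycle 19: W1.I6
cycle 20: W1.I7
cycle 21: W1.I8
cycle 22: idle
cycle 23: idle
cycle 24: idle
cycle 25: idle
cycle 26: idle
cycle 27: W1.I9
cycle 28: W1.I10
cycle 29: W1.I11
cycle 30: W1.I12
cycle 31: idle
cycle 32: idle
cycle 33: idle
cycle 34: idle
cycle 35: idle
cycle 36: W1.I13
cycle 37: W1.I14
cycle 38: W1.I15
cycle 39: W1.I16
cycle 40: idle
cycle 41: idle
cycle 42: idle
cycle 43: idle
cycle 44: idle
cycle 45: W1.I17
cycle 46: W1.I18
cycle 47: W1.I19
cycle 48: W1.I20
cycle 49: idle
cycle 50: idle
cycle 51: idle
cycle 52: idle
cycle 53: idle
cycle 54: W1.I21
cycle 55: W1.I22
cycle 56: W1.I23
cycle 57: W1.I24
cycle 58: idle
cycle 59: idle
cycle 60: idle
cycle 61: idle
cycle 62: idle
cycle 63: W1.I25
cycle 64: W1.I26

Answer: 65 cycles, utilization 36/65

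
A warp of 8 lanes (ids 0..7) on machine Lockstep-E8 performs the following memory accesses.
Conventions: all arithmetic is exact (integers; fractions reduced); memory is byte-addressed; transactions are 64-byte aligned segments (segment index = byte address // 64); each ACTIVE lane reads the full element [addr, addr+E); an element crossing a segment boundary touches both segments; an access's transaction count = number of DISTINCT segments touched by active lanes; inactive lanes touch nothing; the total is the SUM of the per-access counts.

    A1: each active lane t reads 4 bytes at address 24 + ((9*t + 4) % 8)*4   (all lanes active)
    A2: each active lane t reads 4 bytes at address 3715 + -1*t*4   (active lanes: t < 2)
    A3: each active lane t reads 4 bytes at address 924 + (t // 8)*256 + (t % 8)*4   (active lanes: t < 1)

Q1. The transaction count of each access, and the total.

A1: 1 transaction
A2: 2 transactions
A3: 1 transaction

Answer: 1,2,1; total 4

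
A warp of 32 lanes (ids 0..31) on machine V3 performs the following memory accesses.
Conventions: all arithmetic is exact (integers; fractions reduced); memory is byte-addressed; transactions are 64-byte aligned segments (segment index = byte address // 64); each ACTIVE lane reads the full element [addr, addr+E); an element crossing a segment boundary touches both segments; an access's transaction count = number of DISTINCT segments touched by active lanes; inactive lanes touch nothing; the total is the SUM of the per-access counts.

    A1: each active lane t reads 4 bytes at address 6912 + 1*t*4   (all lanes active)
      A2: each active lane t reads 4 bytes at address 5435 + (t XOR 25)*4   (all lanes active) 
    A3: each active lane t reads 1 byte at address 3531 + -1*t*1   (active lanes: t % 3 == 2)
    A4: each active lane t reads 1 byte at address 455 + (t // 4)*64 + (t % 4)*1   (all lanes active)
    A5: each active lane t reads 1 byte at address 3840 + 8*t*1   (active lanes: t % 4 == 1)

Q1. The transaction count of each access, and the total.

A1: 2 transactions
A2: 3 transactions
A3: 2 transactions
A4: 8 transactions
A5: 4 transactions

Answer: 2,3,2,8,4; total 19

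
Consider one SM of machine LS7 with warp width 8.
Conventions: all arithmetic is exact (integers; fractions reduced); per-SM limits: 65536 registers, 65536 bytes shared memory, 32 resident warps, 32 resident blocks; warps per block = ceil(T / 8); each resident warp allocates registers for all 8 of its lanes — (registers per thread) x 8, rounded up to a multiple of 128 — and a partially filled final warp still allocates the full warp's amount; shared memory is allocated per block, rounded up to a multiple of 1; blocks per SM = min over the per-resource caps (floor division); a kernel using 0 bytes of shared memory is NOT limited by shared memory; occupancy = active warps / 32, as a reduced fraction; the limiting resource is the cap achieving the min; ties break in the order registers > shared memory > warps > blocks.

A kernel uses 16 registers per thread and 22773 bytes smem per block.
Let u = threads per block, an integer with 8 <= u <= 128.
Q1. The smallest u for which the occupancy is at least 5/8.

Answer: u = 73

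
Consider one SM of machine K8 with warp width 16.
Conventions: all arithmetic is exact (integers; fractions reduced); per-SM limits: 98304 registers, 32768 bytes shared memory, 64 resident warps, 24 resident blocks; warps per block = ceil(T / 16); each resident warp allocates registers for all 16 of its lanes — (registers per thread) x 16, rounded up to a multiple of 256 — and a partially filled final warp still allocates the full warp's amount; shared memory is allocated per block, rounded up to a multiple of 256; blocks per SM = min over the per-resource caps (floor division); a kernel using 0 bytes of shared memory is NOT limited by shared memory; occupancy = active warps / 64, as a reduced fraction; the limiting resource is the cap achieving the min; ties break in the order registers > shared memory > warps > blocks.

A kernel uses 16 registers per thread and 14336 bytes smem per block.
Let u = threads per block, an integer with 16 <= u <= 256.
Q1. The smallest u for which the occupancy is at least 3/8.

Answer: u = 177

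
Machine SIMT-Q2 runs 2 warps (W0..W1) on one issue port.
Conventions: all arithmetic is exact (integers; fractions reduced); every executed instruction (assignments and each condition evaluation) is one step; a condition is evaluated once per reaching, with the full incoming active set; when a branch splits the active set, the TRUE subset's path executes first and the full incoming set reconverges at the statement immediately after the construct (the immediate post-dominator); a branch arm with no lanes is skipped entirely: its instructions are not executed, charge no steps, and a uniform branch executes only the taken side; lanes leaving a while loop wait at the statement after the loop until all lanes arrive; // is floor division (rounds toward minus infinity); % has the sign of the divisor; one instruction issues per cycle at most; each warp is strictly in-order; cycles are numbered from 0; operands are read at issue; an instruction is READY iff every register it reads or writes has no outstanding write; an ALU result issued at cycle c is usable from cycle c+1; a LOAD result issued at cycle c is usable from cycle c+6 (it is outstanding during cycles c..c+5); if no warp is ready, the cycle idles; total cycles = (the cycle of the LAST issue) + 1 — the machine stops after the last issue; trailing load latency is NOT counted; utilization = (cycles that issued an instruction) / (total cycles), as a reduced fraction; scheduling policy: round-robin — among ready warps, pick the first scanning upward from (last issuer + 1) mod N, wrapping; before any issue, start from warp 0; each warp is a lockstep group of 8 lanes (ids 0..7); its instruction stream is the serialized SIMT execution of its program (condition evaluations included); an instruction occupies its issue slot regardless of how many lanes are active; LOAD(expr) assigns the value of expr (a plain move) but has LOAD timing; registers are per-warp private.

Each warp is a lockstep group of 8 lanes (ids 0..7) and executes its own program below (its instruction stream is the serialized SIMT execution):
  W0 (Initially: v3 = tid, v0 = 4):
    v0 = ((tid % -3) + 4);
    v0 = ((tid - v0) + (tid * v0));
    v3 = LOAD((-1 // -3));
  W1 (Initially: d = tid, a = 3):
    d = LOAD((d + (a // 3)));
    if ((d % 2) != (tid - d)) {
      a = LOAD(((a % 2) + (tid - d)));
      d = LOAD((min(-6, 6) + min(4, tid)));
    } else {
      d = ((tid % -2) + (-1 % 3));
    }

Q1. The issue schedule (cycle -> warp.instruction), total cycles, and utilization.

cycle 0: W0.I0
cycle 1: W1.I0
cycle 2: W0.I1
cycle 3: W0.I2
cycle 4: idle
cycle 5: idle
cycle 6: idle
cycle 7: W1.I1
cycle 8: W1.I2
cycle 9: W1.I3

Answer: 10 cycles, utilization 7/10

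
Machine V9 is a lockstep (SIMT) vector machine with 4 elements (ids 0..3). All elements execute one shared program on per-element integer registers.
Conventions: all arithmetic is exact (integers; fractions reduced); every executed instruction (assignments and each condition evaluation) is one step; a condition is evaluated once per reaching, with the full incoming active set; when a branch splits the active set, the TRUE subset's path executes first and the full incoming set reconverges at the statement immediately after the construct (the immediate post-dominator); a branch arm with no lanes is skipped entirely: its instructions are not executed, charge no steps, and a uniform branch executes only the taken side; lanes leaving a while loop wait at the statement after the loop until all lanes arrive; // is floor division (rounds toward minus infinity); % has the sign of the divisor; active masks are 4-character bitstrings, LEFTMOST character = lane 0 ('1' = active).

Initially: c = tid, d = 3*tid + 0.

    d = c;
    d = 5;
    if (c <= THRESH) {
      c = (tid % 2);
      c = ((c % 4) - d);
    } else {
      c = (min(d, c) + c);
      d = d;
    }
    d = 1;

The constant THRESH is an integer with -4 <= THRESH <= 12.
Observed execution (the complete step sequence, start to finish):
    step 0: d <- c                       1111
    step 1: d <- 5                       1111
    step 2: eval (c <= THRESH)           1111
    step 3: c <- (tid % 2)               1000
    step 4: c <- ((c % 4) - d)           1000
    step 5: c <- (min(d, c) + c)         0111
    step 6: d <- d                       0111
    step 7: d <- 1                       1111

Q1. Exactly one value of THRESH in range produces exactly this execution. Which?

Answer: THRESH = 0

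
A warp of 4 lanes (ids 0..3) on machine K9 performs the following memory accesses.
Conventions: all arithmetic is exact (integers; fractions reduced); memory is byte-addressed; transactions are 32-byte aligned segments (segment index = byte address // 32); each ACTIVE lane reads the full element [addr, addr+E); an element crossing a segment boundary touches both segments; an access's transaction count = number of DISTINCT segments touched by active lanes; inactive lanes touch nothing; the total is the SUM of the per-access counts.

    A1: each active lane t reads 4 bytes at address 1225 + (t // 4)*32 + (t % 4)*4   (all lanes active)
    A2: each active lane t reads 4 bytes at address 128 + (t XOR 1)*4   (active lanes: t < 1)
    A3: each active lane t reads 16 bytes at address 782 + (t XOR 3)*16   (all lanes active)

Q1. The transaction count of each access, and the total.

A1: 1 transaction
A2: 1 transaction
A3: 3 transactions

Answer: 1,1,3; total 5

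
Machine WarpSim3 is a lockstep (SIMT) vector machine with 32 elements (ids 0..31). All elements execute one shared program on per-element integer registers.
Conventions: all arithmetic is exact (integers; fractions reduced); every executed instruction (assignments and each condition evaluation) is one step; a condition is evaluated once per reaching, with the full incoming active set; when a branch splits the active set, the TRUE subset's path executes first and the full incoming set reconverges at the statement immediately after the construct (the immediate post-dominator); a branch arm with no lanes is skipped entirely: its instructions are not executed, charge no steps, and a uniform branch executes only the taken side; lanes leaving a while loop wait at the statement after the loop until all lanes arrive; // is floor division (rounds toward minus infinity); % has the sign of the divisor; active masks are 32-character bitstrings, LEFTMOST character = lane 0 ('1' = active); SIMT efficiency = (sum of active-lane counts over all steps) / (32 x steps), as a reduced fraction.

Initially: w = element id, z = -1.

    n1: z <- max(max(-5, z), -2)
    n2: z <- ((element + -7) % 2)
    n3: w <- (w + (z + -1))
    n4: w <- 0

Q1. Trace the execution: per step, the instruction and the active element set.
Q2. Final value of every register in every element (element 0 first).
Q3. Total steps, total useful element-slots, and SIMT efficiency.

step 0: z <- max(max(-5, z), -2)     11111111111111111111111111111111
step 1: z <- ((element + -7) % 2)    11111111111111111111111111111111
step 2: w <- (w + (z + -1))          11111111111111111111111111111111
step 3: w <- 0                       11111111111111111111111111111111

Answer: 4 steps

w: 0,0,0,0,0,0,0,0,0,0,0,0,0,0,0,0,0,0,0,0,0,0,0,0,0,0,0,0,0,0,0,0
z: 1,0,1,0,1,0,1,0,1,0,1,0,1,0,1,0,1,0,1,0,1,0,1,0,1,0,1,0,1,0,1,0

steps = 4; useful = 128; efficiency = 128/128 = 1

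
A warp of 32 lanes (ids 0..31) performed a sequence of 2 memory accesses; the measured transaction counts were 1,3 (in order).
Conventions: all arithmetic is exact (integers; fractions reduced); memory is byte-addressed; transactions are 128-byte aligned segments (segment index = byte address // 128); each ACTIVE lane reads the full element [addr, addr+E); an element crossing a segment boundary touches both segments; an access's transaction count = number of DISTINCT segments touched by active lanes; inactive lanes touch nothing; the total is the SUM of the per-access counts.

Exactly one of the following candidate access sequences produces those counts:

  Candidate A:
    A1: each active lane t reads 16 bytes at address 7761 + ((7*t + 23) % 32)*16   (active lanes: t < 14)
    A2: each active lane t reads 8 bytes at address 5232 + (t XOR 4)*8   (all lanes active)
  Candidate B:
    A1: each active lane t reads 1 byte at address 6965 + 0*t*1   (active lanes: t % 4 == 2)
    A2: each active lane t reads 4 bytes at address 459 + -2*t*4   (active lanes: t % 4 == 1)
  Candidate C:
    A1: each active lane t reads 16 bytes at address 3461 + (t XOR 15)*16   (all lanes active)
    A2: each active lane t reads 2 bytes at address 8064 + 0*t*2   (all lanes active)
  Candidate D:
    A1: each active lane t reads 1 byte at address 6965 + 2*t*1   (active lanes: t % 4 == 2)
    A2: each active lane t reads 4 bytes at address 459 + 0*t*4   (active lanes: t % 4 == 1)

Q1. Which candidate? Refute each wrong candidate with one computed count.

A: A1 gives 5 transactions, not 1
C: A1 gives 5 transactions, not 1
D: A2 gives 1 transaction, not 3
B: all counts match (1,3)

Answer: B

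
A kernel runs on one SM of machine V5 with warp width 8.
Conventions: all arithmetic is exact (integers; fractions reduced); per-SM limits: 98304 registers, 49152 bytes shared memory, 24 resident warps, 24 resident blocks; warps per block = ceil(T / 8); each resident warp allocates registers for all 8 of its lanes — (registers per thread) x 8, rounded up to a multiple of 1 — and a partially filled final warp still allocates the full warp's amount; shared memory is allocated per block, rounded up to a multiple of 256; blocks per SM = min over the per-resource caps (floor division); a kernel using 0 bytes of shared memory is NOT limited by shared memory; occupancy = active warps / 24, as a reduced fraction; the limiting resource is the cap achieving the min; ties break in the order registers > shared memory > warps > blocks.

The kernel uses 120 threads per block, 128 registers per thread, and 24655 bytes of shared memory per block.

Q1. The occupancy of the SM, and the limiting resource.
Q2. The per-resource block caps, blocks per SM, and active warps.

Answer: occupancy 5/8, limited by shared memory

registers: 6 blocks
shared memory: 1 block
warps: 1 block
blocks: 24 blocks

Answer: 1 block, 15 active warps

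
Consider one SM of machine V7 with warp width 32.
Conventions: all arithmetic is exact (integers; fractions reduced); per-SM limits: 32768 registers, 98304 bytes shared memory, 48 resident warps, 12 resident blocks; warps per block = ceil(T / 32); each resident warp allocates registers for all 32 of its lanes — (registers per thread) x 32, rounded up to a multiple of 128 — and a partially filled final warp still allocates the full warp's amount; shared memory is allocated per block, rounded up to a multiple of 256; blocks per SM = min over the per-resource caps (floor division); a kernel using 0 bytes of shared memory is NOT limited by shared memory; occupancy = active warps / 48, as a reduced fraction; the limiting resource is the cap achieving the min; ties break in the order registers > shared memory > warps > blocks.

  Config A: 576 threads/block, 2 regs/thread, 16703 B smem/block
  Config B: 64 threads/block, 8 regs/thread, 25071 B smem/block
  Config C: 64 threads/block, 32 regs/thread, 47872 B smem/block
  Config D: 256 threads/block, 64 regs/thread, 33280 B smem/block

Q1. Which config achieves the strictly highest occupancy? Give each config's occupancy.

occupancies: A 3/4, B 1/8, C 1/12, D 1/3

Answer: A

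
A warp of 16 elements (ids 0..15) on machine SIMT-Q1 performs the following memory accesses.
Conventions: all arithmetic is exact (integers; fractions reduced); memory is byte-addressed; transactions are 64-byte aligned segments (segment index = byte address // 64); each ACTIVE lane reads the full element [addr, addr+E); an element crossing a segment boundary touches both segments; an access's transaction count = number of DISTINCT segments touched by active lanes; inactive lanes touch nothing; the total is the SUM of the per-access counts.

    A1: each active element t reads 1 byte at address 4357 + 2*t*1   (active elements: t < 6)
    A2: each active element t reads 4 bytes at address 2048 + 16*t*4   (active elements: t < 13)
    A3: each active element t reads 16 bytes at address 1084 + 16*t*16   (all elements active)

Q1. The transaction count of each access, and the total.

A1: 1 transaction
A2: 13 transactions
A3: 32 transactions

Answer: 1,13,32; total 46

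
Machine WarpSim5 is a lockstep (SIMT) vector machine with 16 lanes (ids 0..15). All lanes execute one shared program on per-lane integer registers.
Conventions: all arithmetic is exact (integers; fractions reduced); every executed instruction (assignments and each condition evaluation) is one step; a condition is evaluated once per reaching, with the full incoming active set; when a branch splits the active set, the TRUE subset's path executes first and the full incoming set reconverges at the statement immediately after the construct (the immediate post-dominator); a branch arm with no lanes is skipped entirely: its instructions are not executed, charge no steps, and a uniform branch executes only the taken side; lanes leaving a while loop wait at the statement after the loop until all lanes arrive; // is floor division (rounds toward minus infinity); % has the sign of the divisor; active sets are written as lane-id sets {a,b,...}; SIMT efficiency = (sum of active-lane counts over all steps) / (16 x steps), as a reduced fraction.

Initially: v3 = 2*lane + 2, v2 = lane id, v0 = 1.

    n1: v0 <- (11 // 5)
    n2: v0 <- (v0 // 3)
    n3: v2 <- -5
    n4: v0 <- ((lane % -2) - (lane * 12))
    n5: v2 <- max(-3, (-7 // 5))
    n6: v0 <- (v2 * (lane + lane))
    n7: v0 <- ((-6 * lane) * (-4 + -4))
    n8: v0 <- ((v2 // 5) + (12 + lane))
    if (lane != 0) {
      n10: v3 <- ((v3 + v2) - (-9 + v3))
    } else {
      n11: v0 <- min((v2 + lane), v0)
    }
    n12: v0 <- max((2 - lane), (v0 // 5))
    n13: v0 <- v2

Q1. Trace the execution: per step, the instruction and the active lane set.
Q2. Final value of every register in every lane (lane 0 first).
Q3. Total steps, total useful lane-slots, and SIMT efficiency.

step 0: v0 <- (11 // 5)              {0,1,2,3,4,5,6,7,8,9,10,11,12,13,14,15}
step 1: v0 <- (v0 // 3)              {0,1,2,3,4,5,6,7,8,9,10,11,12,13,14,15}
step 2: v2 <- -5                     {0,1,2,3,4,5,6,7,8,9,10,11,12,13,14,15}
step 3: v0 <- ((lane % -2) - (lane * 12)) {0,1,2,3,4,5,6,7,8,9,10,11,12,13,14,15}
step 4: v2 <- max(-3, (-7 // 5))     {0,1,2,3,4,5,6,7,8,9,10,11,12,13,14,15}
step 5: v0 <- (v2 * (lane + lane))   {0,1,2,3,4,5,6,7,8,9,10,11,12,13,14,15}
step 6: v0 <- ((-6 * lane) * (-4 + -4)) {0,1,2,3,4,5,6,7,8,9,10,11,12,13,14,15}
step 7: v0 <- ((v2 // 5) + (12 + lane)) {0,1,2,3,4,5,6,7,8,9,10,11,12,13,14,15}
step 8: eval (lane != 0)             {0,1,2,3,4,5,6,7,8,9,10,11,12,13,14,15}
step 9: v3 <- ((v3 + v2) - (-9 + v3)) {1,2,3,4,5,6,7,8,9,10,11,12,13,14,15}
step 10: v0 <- min((v2 + lane), v0)   {0}
step 11: v0 <- max((2 - lane), (v0 // 5)) {0,1,2,3,4,5,6,7,8,9,10,11,12,13,14,15}
step 12: v0 <- v2                     {0,1,2,3,4,5,6,7,8,9,10,11,12,13,14,15}

Answer: 13 steps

v3: 2,7,7,7,7,7,7,7,7,7,7,7,7,7,7,7
v2: -2,-2,-2,-2,-2,-2,-2,-2,-2,-2,-2,-2,-2,-2,-2,-2
v0: -2,-2,-2,-2,-2,-2,-2,-2,-2,-2,-2,-2,-2,-2,-2,-2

steps = 13; useful = 192; efficiency = 192/208 = 12/13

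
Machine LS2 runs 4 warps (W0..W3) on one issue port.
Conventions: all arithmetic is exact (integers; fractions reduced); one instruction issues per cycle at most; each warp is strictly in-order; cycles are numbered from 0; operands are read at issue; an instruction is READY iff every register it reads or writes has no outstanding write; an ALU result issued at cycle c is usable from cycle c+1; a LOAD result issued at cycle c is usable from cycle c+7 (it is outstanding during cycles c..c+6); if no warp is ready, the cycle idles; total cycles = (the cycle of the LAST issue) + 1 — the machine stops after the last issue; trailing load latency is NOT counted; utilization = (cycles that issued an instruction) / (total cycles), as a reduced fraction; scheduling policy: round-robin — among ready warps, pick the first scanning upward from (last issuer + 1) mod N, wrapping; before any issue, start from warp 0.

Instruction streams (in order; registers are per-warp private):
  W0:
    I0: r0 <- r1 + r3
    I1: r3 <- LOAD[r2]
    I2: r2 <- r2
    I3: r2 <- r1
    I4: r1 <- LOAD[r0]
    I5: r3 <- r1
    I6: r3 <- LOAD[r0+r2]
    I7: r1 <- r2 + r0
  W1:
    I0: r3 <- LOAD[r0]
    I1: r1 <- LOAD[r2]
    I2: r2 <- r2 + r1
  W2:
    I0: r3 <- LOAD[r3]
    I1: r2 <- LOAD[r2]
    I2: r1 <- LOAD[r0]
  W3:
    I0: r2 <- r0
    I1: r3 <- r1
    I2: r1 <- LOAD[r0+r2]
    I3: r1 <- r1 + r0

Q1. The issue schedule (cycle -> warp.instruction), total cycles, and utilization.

cycle 0: W0.I0
cycle 1: W1.I0
cycle 2: W2.I0
cycle 3: W3.I0
cycle 4: W0.I1
cycle 5: W1.I1
cycle 6: W2.I1
cycle 7: W3.I1
cycle 8: W0.I2
cycle 9: W2.I2
cycle 10: W3.I2
cycle 11: W0.I3
cycle 12: W1.I2
cycle 13: W0.I4
cycle 14: idle
cycle 15: idle
cycle 16: idle
cycle 17: W3.I3
cycle 18: idle
cycle 19: idle
cycle 20: W0.I5
cycle 21: W0.I6
cycle 22: W0.I7

Answer: 23 cycles, utilization 18/23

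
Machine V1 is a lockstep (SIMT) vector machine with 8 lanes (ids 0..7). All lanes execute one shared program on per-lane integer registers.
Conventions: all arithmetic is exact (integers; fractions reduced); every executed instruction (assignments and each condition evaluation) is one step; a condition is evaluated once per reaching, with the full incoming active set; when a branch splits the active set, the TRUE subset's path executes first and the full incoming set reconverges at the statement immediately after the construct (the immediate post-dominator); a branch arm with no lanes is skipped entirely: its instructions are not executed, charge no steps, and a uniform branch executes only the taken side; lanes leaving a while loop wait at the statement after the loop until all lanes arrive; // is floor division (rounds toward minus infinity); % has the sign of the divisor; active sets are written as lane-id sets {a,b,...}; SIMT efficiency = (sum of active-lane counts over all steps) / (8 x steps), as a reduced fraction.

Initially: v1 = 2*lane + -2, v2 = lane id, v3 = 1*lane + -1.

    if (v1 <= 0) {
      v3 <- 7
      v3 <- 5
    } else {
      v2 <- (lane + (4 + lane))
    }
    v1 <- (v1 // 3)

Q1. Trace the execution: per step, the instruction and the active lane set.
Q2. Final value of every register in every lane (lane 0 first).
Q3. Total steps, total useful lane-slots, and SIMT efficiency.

step 0: eval (v1 <= 0)               {0,1,2,3,4,5,6,7}
step 1: v3 <- 7                      {0,1}
step 2: v3 <- 5                      {0,1}
step 3: v2 <- (lane + (4 + lane))    {2,3,4,5,6,7}
step 4: v1 <- (v1 // 3)              {0,1,2,3,4,5,6,7}

Answer: 5 steps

v1: -1,0,0,1,2,2,3,4
v2: 0,1,8,10,12,14,16,18
v3: 5,5,1,2,3,4,5,6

steps = 5; useful = 26; efficiency = 26/40 = 13/20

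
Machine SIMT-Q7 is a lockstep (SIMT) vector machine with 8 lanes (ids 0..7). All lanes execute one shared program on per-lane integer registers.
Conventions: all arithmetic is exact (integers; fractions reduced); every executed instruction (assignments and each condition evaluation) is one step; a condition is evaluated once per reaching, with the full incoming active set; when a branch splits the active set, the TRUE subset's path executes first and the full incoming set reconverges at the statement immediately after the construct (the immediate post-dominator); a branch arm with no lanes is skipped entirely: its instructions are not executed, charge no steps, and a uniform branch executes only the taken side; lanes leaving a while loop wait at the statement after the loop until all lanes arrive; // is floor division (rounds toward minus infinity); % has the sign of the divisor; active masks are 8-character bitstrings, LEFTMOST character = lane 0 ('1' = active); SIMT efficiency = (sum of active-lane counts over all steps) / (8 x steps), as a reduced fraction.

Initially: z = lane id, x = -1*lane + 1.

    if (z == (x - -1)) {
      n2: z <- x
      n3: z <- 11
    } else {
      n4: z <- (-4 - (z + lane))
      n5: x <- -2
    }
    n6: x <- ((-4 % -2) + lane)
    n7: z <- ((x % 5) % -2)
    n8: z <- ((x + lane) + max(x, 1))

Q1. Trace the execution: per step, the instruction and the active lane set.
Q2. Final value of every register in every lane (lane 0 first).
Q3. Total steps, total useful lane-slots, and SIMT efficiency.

step 0: eval (z == (x - -1))         11111111
step 1: z <- x                       01000000
step 2: z <- 11                      01000000
step 3: z <- (-4 - (z + lane))       10111111
step 4: x <- -2                      10111111
step 5: x <- ((-4 % -2) + lane)      11111111
step 6: z <- ((x % 5) % -2)          11111111
step 7: z <- ((x + lane) + max(x, 1)) 11111111

Answer: 8 steps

z: 1,3,6,9,12,15,18,21
x: 0,1,2,3,4,5,6,7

steps = 8; useful = 48; efficiency = 48/64 = 3/4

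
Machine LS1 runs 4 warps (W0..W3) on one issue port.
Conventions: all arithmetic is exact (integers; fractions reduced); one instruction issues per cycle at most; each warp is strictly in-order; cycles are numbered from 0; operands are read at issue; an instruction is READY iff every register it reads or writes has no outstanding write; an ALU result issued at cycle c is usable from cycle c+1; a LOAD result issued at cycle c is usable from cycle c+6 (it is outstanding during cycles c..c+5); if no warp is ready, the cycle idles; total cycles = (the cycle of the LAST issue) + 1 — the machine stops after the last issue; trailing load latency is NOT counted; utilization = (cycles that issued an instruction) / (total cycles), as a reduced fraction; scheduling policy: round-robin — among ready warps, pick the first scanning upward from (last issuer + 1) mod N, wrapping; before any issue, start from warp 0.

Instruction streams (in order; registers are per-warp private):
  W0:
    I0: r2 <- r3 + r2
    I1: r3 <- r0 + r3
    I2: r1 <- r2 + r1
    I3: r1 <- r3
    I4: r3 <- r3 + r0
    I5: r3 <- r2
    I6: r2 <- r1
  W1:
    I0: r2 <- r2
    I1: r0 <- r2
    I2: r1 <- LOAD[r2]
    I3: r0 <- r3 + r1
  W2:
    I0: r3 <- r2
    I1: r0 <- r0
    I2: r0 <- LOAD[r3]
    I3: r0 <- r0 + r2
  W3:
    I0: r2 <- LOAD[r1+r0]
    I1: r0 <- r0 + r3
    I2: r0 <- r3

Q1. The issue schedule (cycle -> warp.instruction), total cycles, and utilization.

cycle 0: W0.I0
cycle 1: W1.I0
cycle 2: W2.I0
cycle 3: W3.I0
cycle 4: W0.I1
cycle 5: W1.I1
cycle 6: W2.I1
cycle 7: W3.I1
cycle 8: W0.I2
cycle 9: W1.I2
cycle 10: W2.I2
cycle 11: W3.I2
cycle 12: W0.I3
cycle 13: W0.I4
cycle 14: W0.I5
cycle 15: W1.I3
cycle 16: W2.I3
cycle 17: W0.I6

Answer: 18 cycles, utilization 1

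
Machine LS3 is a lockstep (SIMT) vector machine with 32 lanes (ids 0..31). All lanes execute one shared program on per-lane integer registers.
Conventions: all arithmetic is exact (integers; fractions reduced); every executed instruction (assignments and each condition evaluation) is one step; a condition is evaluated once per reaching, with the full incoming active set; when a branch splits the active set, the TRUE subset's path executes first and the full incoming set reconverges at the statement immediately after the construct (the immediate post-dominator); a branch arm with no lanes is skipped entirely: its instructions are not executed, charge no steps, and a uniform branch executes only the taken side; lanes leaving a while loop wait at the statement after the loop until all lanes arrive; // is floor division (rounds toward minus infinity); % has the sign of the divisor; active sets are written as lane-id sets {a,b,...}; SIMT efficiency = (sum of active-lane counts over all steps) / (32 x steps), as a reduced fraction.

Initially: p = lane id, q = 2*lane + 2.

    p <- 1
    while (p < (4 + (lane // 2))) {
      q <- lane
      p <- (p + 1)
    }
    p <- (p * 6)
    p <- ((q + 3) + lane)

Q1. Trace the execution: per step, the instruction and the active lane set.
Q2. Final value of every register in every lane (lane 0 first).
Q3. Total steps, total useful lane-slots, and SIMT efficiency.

step 0: p <- 1                       {0,1,2,3,4,5,6,7,8,9,10,11,12,13,14,15,16,17,18,19,20,21,22,23,24,25,26,27,28,29,30,31}
step 1: eval (p < (4 + (lane // 2))) {0,1,2,3,4,5,6,7,8,9,10,11,12,13,14,15,16,17,18,19,20,21,22,23,24,25,26,27,28,29,30,31}
step 2: q <- lane                    {0,1,2,3,4,5,6,7,8,9,10,11,12,13,14,15,16,17,18,19,20,21,22,23,24,25,26,27,28,29,30,31}
step 3: p <- (p + 1)                 {0,1,2,3,4,5,6,7,8,9,10,11,12,13,14,15,16,17,18,19,20,21,22,23,24,25,26,27,28,29,30,31}
step 4: eval (p < (4 + (lane // 2))) {0,1,2,3,4,5,6,7,8,9,10,11,12,13,14,15,16,17,18,19,20,21,22,23,24,25,26,27,28,29,30,31}
step 5: q <- lane                    {0,1,2,3,4,5,6,7,8,9,10,11,12,13,14,15,16,17,18,19,20,21,22,23,24,25,26,27,28,29,30,31}
step 6: p <- (p + 1)                 {0,1,2,3,4,5,6,7,8,9,10,11,12,13,14,15,16,17,18,19,20,21,22,23,24,25,26,27,28,29,30,31}
step 7: eval (p < (4 + (lane // 2))) {0,1,2,3,4,5,6,7,8,9,10,11,12,13,14,15,16,17,18,19,20,21,22,23,24,25,26,27,28,29,30,31}
step 8: q <- lane                    {0,1,2,3,4,5,6,7,8,9,10,11,12,13,14,15,16,17,18,19,20,21,22,23,24,25,26,27,28,29,30,31}
step 9: p <- (p + 1)                 {0,1,2,3,4,5,6,7,8,9,10,11,12,13,14,15,16,17,18,19,20,21,22,23,24,25,26,27,28,29,30,31}
step 10: eval (p < (4 + (lane // 2))) {0,1,2,3,4,5,6,7,8,9,10,11,12,13,14,15,16,17,18,19,20,21,22,23,24,25,26,27,28,29,30,31}
step 11: q <- lane                    {2,3,4,5,6,7,8,9,10,11,12,13,14,15,16,17,18,19,20,21,22,23,24,25,26,27,28,29,30,31}
step 12: p <- (p + 1)                 {2,3,4,5,6,7,8,9,10,11,12,13,14,15,16,17,18,19,20,21,22,23,24,25,26,27,28,29,30,31}
step 13: eval (p < (4 + (lane // 2))) {2,3,4,5,6,7,8,9,10,11,12,13,14,15,16,17,18,19,20,21,22,23,24,25,26,27,28,29,30,31}
step 14: q <- lane                    {4,5,6,7,8,9,10,11,12,13,14,15,16,17,18,19,20,21,22,23,24,25,26,27,28,29,30,31}
step 15: p <- (p + 1)                 {4,5,6,7,8,9,10,11,12,13,14,15,16,17,18,19,20,21,22,23,24,25,26,27,28,29,30,31}
step 16: eval (p < (4 + (lane // 2))) {4,5,6,7,8,9,10,11,12,13,14,15,16,17,18,19,20,21,22,23,24,25,26,27,28,29,30,31}
step 17: q <- lane                    {6,7,8,9,10,11,12,13,14,15,16,17,18,19,20,21,22,23,24,25,26,27,28,29,30,31}
step 18: p <- (p + 1)                 {6,7,8,9,10,11,12,13,14,15,16,17,18,19,20,21,22,23,24,25,26,27,28,29,30,31}
step 19: eval (p < (4 + (lane // 2))) {6,7,8,9,10,11,12,13,14,15,16,17,18,19,20,21,22,23,24,25,26,27,28,29,30,31}
step 20: q <- lane                    {8,9,10,11,12,13,14,15,16,17,18,19,20,21,22,23,24,25,26,27,28,29,30,31}
step 21: p <- (p + 1)                 {8,9,10,11,12,13,14,15,16,17,18,19,20,21,22,23,24,25,26,27,28,29,30,31}
step 22: eval (p < (4 + (lane // 2))) {8,9,10,11,12,13,14,15,16,17,18,19,20,21,22,23,24,25,26,27,28,29,30,31}
step 23: q <- lane                    {10,11,12,13,14,15,16,17,18,19,20,21,22,23,24,25,26,27,28,29,30,31}
step 24: p <- (p + 1)                 {10,11,12,13,14,15,16,17,18,19,20,21,22,23,24,25,26,27,28,29,30,31}
step 25: eval (p < (4 + (lane // 2))) {10,11,12,13,14,15,16,17,18,19,20,21,22,23,24,25,26,27,28,29,30,31}
step 26: q <- lane                    {12,13,14,15,16,17,18,19,20,21,22,23,24,25,26,27,28,29,30,31}
step 27: p <- (p + 1)                 {12,13,14,15,16,17,18,19,20,21,22,23,24,25,26,27,28,29,30,31}
step 28: eval (p < (4 + (lane // 2))) {12,13,14,15,16,17,18,19,20,21,22,23,24,25,26,27,28,29,30,31}
step 29: q <- lane                    {14,15,16,17,18,19,20,21,22,23,24,25,26,27,28,29,30,31}
step 30: p <- (p + 1)                 {14,15,16,17,18,19,20,21,22,23,24,25,26,27,28,29,30,31}
step 31: eval (p < (4 + (lane // 2))) {14,15,16,17,18,19,20,21,22,23,24,25,26,27,28,29,30,31}
step 32: q <- lane                    {16,17,18,19,20,21,22,23,24,25,26,27,28,29,30,31}
step 33: p <- (p + 1)                 {16,17,18,19,20,21,22,23,24,25,26,27,28,29,30,31}
step 34: eval (p < (4 + (lane // 2))) {16,17,18,19,20,21,22,23,24,25,26,27,28,29,30,31}
step 35: q <- lane                    {18,19,20,21,22,23,24,25,26,27,28,29,30,31}
step 36: p <- (p + 1)                 {18,19,20,21,22,23,24,25,26,27,28,29,30,31}
step 37: eval (p < (4 + (lane // 2))) {18,19,20,21,22,23,24,25,26,27,28,29,30,31}
step 38: q <- lane                    {20,21,22,23,24,25,26,27,28,29,30,31}
step 39: p <- (p + 1)                 {20,21,22,23,24,25,26,27,28,29,30,31}
step 40: eval (p < (4 + (lane // 2))) {20,21,22,23,24,25,26,27,28,29,30,31}
step 41: q <- lane                    {22,23,24,25,26,27,28,29,30,31}
step 42: p <- (p + 1)                 {22,23,24,25,26,27,28,29,30,31}
step 43: eval (p < (4 + (lane // 2))) {22,23,24,25,26,27,28,29,30,31}
step 44: q <- lane                    {24,25,26,27,28,29,30,31}
step 45: p <- (p + 1)                 {24,25,26,27,28,29,30,31}
step 46: eval (p < (4 + (lane // 2))) {24,25,26,27,28,29,30,31}
step 47: q <- lane                    {26,27,28,29,30,31}
step 48: p <- (p + 1)                 {26,27,28,29,30,31}
step 49: eval (p < (4 + (lane // 2))) {26,27,28,29,30,31}
step 50: q <- lane                    {28,29,30,31}
step 51: p <- (p + 1)                 {28,29,30,31}
step 52: eval (p < (4 + (lane // 2))) {28,29,30,31}
step 53: q <- lane                    {30,31}
step 54: p <- (p + 1)                 {30,31}
step 55: eval (p < (4 + (lane // 2))) {30,31}
step 56: p <- (p * 6)                 {0,1,2,3,4,5,6,7,8,9,10,11,12,13,14,15,16,17,18,19,20,21,22,23,24,25,26,27,28,29,30,31}
step 57: p <- ((q + 3) + lane)        {0,1,2,3,4,5,6,7,8,9,10,11,12,13,14,15,16,17,18,19,20,21,22,23,24,25,26,27,28,29,30,31}

Answer: 58 steps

p: 3,5,7,9,11,13,15,17,19,21,23,25,27,29,31,33,35,37,39,41,43,45,47,49,51,53,55,57,59,61,63,65
q: 0,1,2,3,4,5,6,7,8,9,10,11,12,13,14,15,16,17,18,19,20,21,22,23,24,25,26,27,28,29,30,31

steps = 58; useful = 1136; efficiency = 1136/1856 = 71/116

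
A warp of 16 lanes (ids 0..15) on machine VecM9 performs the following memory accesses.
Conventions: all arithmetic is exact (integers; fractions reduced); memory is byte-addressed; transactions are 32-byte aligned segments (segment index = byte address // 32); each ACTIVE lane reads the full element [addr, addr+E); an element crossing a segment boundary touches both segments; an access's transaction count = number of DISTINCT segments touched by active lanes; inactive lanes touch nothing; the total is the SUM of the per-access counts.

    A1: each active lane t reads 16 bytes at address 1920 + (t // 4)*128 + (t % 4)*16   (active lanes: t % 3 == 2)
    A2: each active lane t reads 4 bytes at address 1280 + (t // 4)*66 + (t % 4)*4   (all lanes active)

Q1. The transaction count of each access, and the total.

A1: 5 transactions
A2: 4 transactions

Answer: 5,4; total 9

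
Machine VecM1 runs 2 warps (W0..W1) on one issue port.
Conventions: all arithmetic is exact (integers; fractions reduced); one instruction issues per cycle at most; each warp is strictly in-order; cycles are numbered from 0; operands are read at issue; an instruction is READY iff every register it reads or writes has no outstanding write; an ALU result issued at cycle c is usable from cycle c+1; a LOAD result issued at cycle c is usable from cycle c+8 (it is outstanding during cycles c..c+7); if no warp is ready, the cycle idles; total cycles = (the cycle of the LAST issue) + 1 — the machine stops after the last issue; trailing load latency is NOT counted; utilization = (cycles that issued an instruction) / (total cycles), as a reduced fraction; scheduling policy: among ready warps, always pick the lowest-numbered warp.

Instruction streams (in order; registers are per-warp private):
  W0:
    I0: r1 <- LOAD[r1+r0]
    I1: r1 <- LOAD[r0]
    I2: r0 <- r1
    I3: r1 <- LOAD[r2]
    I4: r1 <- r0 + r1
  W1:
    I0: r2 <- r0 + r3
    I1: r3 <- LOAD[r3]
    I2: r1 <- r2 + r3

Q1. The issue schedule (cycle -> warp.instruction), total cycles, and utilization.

cycle 0: W0.I0
cycle 1: W1.I0
cycle 2: W1.I1
cycle 3: idle
cycle 4: idle
cycle 5: idle
cycle 6: idle
cycle 7: idle
cycle 8: W0.I1
cycle 9: idle
cycle 10: W1.I2
cycle 11: idle
cycle 12: idle
cycle 13: idle
cycle 14: idle
cycle 15: idle
cycle 16: W0.I2
cycle 17: W0.I3
cycle 18: idle
cycle 19: idle
cycle 20: idle
cycle 21: idle
cycle 22: idle
cycle 23: idle
cycle 24: idle
cycle 25: W0.I4

Answer: 26 cycles, utilization 4/13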